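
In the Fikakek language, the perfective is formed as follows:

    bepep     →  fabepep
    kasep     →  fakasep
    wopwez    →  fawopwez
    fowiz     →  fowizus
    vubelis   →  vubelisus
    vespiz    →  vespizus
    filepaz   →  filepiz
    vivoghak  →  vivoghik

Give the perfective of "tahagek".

fatahagek

wopwez and fowiz both end in -z yet inflect differently (fawopwez, fowizus), so the final letter is not what conditions the rule; the last vowel is.
"tahagek" has last vowel 'e'. The stems whose last vowel is 'e' (bepep → fabepep, kasep → fakasep, wopwez → fawopwez) add the prefix fa-.
So tahagek → fatahagek.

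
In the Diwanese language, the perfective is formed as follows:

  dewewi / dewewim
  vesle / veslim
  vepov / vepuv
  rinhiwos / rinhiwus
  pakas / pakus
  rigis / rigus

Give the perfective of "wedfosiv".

wedfosuv

"wedfosiv" ends in a consonant. The stems ending in a consonant (rigis → rigus, rinhiwos → rinhiwus, vepov → vepuv) change the last vowel to 'u'.
The other pattern: stems ending in a vowel drop the final letter and add -im.
So wedfosiv → wedfosuv.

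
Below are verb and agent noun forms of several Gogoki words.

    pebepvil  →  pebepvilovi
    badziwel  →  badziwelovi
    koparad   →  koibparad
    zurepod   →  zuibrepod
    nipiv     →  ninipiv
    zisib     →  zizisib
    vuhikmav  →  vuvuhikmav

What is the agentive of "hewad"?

pebepvil and nipiv both have last vowel 'i' yet inflect differently (pebepvilovi, ninipiv), so the last vowel is not what conditions the rule; the final letter is.
"hewad" ends in -d. The stems ending in -d (koparad → koibparad, zurepod → zuibrepod) insert -ib- after the first vowel.
The other patterns: stems ending in -l add -ovi; stems ending in -b or -v repeat the first consonant+vowel as a prefix.
So hewad → heibwad.

heibwad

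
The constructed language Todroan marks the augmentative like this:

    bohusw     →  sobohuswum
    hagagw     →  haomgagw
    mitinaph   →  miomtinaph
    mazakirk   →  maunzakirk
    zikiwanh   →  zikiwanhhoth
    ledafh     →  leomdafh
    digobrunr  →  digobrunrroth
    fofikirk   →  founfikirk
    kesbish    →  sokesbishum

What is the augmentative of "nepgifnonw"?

nepgifnonwwoth

"nepgifnonw" has second-to-last letter 'n'. The stems whose second-to-last letter is 'n' (digobrunr → digobrunrroth, zikiwanh → zikiwanhhoth) double the final consonant and add -oth.
The other patterns: stems whose second-to-last letter is 'r' insert -un- after the first vowel; stems whose second-to-last letter is 's' add so- … -um around the stem; stems whose second-to-last letter is 'f', 'g' or 'p' insert -om- after the first vowel.
So nepgifnonw → nepgifnonwwoth.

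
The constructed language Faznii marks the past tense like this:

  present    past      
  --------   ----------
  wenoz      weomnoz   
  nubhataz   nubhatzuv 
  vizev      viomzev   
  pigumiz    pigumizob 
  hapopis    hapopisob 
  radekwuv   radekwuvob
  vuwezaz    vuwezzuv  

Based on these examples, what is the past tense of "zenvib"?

"zenvib" has last vowel 'i'. The stems whose last vowel is 'i' (hapopis → hapopisob, pigumiz → pigumizob) add -ob.
So zenvib → zenvibob.

zenvibob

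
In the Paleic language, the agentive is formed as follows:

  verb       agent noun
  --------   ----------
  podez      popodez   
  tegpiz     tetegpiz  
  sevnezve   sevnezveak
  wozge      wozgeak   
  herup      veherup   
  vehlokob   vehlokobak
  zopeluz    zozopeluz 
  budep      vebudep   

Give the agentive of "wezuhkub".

wezuhkubak

"wezuhkub" ends in -b. The one such stem in the data (vehlokob → vehlokobak) adds -ak, so the same rule applies.
So wezuhkub → wezuhkubak.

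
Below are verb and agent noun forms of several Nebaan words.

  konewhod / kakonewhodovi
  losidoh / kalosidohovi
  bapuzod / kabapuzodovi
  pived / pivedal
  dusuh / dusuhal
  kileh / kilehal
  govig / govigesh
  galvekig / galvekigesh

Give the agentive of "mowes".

"mowes" has last vowel 'e'. The stems whose last vowel is 'e' (kileh → kilehal, pived → pivedal) add -al.
So mowes → mowesal.

mowesal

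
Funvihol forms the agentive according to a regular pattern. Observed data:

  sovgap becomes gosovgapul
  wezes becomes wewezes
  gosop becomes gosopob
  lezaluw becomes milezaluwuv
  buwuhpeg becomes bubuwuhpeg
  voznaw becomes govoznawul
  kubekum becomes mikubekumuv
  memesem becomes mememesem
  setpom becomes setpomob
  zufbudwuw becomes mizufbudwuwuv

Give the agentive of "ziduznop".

ziduznopob

gosop and sovgap both end in -p yet inflect differently (gosopob, gosovgapul), so the final letter is not what conditions the rule; the last vowel is.
"ziduznop" has last vowel 'o'. The stems whose last vowel is 'o' (setpom → setpomob, gosop → gosopob) add -ob.
So ziduznop → ziduznopob.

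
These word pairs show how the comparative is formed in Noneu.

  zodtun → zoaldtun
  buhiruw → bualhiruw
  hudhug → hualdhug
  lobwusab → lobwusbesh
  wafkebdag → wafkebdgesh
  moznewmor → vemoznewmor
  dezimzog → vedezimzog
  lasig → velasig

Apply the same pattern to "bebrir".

vebebrir

hudhug and wafkebdag both end in -g yet inflect differently (hualdhug, wafkebdgesh), so the final letter is not what conditions the rule; the last vowel is.
"bebrir" has last vowel 'i'. The one such stem in the data (lasig → velasig) adds the prefix ve-, so the same rule applies.
So bebrir → vebebrir.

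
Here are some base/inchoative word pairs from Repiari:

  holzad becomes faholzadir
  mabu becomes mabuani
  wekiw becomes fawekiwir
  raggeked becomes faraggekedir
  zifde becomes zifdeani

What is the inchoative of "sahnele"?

raggeked and zifde both have last vowel 'e' yet inflect differently (faraggekedir, zifdeani), so the last vowel is not what conditions the rule; whether the stem ends in a vowel or a consonant is.
"sahnele" ends in a vowel. The stems ending in a vowel (zifde → zifdeani, mabu → mabuani) add -ani.
So sahnele → sahneleani.

sahneleani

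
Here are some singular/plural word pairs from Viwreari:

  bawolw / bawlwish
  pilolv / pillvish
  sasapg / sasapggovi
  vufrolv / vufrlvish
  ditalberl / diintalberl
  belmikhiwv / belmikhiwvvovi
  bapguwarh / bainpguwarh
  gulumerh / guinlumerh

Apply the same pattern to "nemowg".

nemowggovi

vufrolv and belmikhiwv both end in -v yet inflect differently (vufrlvish, belmikhiwvvovi), so the final letter is not what conditions the rule; the second-to-last letter is.
"nemowg" has second-to-last letter 'w'. The one such stem in the data (belmikhiwv → belmikhiwvvovi) doubles the final consonant and adds -ovi (as does sasapg), so the same rule applies.
The other patterns: stems whose second-to-last letter is 'l' delete the last vowel and add -ish; stems whose second-to-last letter is 'r' insert -in- after the first vowel.
So nemowg → nemowggovi.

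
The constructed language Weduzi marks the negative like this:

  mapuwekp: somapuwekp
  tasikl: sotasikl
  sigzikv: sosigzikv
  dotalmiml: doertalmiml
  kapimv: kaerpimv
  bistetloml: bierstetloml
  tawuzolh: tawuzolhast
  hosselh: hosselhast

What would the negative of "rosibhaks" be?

tasikl and dotalmiml both end in -l yet inflect differently (sotasikl, doertalmiml), so the final letter is not what conditions the rule; the second-to-last letter is.
"rosibhaks" has second-to-last letter 'k'. The stems whose second-to-last letter is 'k' (mapuwekp → somapuwekp, tasikl → sotasikl, sigzikv → sosigzikv) add the prefix so-.
The other patterns: stems whose second-to-last letter is 'm' insert -er- after the first vowel; stems whose second-to-last letter is 'l' add -ast.
So rosibhaks → sorosibhaks.

sorosibhaks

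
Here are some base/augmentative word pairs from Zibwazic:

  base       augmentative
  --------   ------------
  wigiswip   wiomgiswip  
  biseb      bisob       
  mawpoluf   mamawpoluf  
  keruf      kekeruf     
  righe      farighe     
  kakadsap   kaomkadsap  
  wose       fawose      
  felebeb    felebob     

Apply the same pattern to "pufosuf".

pupufosuf

wose and felebeb both have last vowel 'e' yet inflect differently (fawose, felebob), so the last vowel is not what conditions the rule; the final letter is.
"pufosuf" ends in -f. The stems ending in -f (keruf → kekeruf, mawpoluf → mamawpoluf) repeat the first consonant+vowel as a prefix.
The other patterns: stems ending in -e add the prefix fa-; stems ending in -p insert -om- after the first vowel; stems ending in -b change the last vowel to 'o'.
So pufosuf → pupufosuf.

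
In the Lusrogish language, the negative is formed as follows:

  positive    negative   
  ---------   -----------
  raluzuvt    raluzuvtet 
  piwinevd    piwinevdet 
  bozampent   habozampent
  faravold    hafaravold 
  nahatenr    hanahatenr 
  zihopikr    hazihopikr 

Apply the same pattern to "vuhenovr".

vuhenovret

raluzuvt and bozampent both end in -t yet inflect differently (raluzuvtet, habozampent), so the final letter is not what conditions the rule; the second-to-last letter is.
"vuhenovr" has second-to-last letter 'v'. The stems whose second-to-last letter is 'v' (raluzuvt → raluzuvtet, piwinevd → piwinevdet) add -et.
The other pattern: stems whose second-to-last letter is 'k', 'l' or 'n' add the prefix ha-.
So vuhenovr → vuhenovret.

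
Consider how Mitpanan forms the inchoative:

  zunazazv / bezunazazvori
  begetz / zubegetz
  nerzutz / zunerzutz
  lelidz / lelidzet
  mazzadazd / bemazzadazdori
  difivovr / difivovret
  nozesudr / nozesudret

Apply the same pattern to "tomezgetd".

zutomezgetd

lelidz and begetz both end in -z yet inflect differently (lelidzet, zubegetz), so the final letter is not what conditions the rule; the second-to-last letter is.
"tomezgetd" has second-to-last letter 't'. The stems whose second-to-last letter is 't' (begetz → zubegetz, nerzutz → zunerzutz) add the prefix zu-.
The other patterns: stems whose second-to-last letter is 'z' add be- … -ori around the stem; stems whose second-to-last letter is 'd' or 'v' add -et.
So tomezgetd → zutomezgetd.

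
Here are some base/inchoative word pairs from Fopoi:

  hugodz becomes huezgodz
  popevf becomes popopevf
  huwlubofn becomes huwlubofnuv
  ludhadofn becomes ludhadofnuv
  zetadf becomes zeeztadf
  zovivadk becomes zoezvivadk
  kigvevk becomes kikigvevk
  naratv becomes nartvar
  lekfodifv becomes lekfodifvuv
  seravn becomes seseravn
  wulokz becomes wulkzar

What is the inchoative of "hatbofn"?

hatbofnuv

zetadf and popevf both end in -f yet inflect differently (zeeztadf, popopevf), so the final letter is not what conditions the rule; the second-to-last letter is.
"hatbofn" has second-to-last letter 'f'. The stems whose second-to-last letter is 'f' (ludhadofn → ludhadofnuv, huwlubofn → huwlubofnuv, lekfodifv → lekfodifvuv) add -uv.
So hatbofn → hatbofnuv.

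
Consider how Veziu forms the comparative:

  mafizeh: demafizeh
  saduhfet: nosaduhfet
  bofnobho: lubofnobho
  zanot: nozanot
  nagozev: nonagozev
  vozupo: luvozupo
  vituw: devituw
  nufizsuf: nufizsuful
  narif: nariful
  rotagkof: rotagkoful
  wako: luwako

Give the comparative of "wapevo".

luwapevo

vituw and nufizsuf both have last vowel 'u' yet inflect differently (devituw, nufizsuful), so the last vowel is not what conditions the rule; the final letter is.
"wapevo" ends in -o. The stems ending in -o (wako → luwako, bofnobho → lubofnobho, vozupo → luvozupo) add the prefix lu-.
The other patterns: stems ending in -h or -w add the prefix de-; stems ending in -f add -ul; stems ending in -t or -v add the prefix no-.
So wapevo → luwapevo.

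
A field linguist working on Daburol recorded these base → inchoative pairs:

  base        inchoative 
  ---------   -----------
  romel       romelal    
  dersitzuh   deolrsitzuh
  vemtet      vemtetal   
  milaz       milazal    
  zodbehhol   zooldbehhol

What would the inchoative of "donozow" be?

doolnozow

zodbehhol and romel both end in -l yet inflect differently (zooldbehhol, romelal), so the final letter is not what conditions the rule; the number of vowels is.
"donozow" has 3 vowels. The stems with 3 vowels (dersitzuh → deolrsitzuh, zodbehhol → zooldbehhol) insert -ol- after the first vowel.
So donozow → doolnozow.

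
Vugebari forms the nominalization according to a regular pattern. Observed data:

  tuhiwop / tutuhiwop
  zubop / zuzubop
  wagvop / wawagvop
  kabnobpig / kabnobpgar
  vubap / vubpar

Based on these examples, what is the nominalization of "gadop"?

tuhiwop and vubap both end in -p yet inflect differently (tutuhiwop, vubpar), so the final letter is not what conditions the rule; the last vowel is.
"gadop" has last vowel 'o'. The stems whose last vowel is 'o' (tuhiwop → tutuhiwop, zubop → zuzubop, wagvop → wawagvop) repeat the first consonant+vowel as a prefix.
So gadop → gagadop.

gagadop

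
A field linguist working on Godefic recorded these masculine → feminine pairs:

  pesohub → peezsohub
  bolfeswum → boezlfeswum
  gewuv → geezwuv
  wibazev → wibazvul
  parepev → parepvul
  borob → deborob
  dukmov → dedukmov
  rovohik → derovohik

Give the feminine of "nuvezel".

nuvezlul

gewuv and wibazev both end in -v yet inflect differently (geezwuv, wibazvul), so the final letter is not what conditions the rule; the last vowel is.
"nuvezel" has last vowel 'e'. The stems whose last vowel is 'e' (wibazev → wibazvul, parepev → parepvul) delete the last vowel and add -ul.
The other patterns: stems whose last vowel is 'u' insert -ez- after the first vowel; stems whose last vowel is 'i' or 'o' add the prefix de-.
So nuvezel → nuvezlul.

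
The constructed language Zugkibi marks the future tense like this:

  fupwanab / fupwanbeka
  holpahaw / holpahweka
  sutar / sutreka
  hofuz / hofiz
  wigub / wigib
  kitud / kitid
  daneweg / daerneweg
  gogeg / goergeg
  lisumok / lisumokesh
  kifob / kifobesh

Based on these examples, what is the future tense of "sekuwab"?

sekuwbeka

fupwanab and wigub both end in -b yet inflect differently (fupwanbeka, wigib), so the final letter is not what conditions the rule; the last vowel is.
"sekuwab" has last vowel 'a'. The stems whose last vowel is 'a' (fupwanab → fupwanbeka, holpahaw → holpahweka, sutar → sutreka) delete the last vowel and add -eka.
The other patterns: stems whose last vowel is 'u' change the last vowel to 'i'; stems whose last vowel is 'e' insert -er- after the first vowel; stems whose last vowel is 'o' add -esh.
So sekuwab → sekuwbeka.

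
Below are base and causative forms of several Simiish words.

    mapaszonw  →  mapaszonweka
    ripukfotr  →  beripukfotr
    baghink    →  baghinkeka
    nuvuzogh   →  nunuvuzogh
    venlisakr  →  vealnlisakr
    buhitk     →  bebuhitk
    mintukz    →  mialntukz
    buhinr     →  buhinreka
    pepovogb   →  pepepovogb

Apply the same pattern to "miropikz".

mialropikz

buhinr and venlisakr both end in -r yet inflect differently (buhinreka, vealnlisakr), so the final letter is not what conditions the rule; the second-to-last letter is.
"miropikz" has second-to-last letter 'k'. The stems whose second-to-last letter is 'k' (mintukz → mialntukz, venlisakr → vealnlisakr) insert -al- after the first vowel.
So miropikz → mialropikz.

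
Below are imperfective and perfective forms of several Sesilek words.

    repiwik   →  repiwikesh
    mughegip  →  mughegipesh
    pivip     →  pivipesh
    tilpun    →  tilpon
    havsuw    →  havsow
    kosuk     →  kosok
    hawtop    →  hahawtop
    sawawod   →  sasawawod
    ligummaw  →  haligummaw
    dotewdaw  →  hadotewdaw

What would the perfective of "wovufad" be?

hawovufad

repiwik and kosuk both end in -k yet inflect differently (repiwikesh, kosok), so the final letter is not what conditions the rule; the last vowel is.
"wovufad" has last vowel 'a'. The stems whose last vowel is 'a' (ligummaw → haligummaw, dotewdaw → hadotewdaw) add the prefix ha-.
The other patterns: stems whose last vowel is 'i' add -esh; stems whose last vowel is 'u' change the last vowel to 'o'; stems whose last vowel is 'o' repeat the first consonant+vowel as a prefix.
So wovufad → hawovufad.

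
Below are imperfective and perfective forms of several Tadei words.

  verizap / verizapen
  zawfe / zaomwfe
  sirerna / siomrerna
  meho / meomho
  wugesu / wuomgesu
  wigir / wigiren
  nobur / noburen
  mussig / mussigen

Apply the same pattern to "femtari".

verizap and sirerna both have last vowel 'a' yet inflect differently (verizapen, siomrerna), so the last vowel is not what conditions the rule; whether the stem ends in a vowel or a consonant is.
"femtari" ends in a vowel. The stems ending in a vowel (zawfe → zaomwfe, sirerna → siomrerna, wugesu → wuomgesu) insert -om- after the first vowel.
The other pattern: stems ending in a consonant add -en.
So femtari → feommtari.

feommtari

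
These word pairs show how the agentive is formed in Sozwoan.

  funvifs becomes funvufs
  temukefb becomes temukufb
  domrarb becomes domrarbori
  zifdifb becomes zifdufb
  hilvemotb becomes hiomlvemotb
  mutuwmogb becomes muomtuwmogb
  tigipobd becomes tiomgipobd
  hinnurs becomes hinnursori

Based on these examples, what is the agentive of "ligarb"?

ligarbori

hinnurs and funvifs both end in -s yet inflect differently (hinnursori, funvufs), so the final letter is not what conditions the rule; the second-to-last letter is.
"ligarb" has second-to-last letter 'r'. The stems whose second-to-last letter is 'r' (hinnurs → hinnursori, domrarb → domrarbori) add -ori.
The other patterns: stems whose second-to-last letter is 'f' change the last vowel to 'u'; stems whose second-to-last letter is 'b', 'g' or 't' insert -om- after the first vowel.
So ligarb → ligarbori.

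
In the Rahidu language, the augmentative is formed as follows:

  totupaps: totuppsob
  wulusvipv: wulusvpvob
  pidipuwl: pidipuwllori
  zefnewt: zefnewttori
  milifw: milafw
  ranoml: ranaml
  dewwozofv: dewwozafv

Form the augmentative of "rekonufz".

pidipuwl and ranoml both end in -l yet inflect differently (pidipuwllori, ranaml), so the final letter is not what conditions the rule; the second-to-last letter is.
"rekonufz" has second-to-last letter 'f'. The stems whose second-to-last letter is 'f' (milifw → milafw, dewwozofv → dewwozafv) change the last vowel to 'a'.
So rekonufz → rekonafz.

rekonafz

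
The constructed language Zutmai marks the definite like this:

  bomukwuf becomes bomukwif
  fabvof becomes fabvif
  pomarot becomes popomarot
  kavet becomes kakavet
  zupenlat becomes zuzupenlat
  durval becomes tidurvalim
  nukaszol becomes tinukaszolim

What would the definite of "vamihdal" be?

"vamihdal" ends in -l. The stems ending in -l (durval → tidurvalim, nukaszol → tinukaszolim) add ti- … -im around the stem.
So vamihdal → tivamihdalim.

tivamihdalim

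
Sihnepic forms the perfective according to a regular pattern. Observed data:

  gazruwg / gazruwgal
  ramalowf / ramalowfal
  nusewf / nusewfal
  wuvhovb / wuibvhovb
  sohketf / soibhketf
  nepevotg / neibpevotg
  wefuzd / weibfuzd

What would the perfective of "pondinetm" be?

"pondinetm" has second-to-last letter 't'. The stems whose second-to-last letter is 't' (sohketf → soibhketf, nepevotg → neibpevotg) insert -ib- after the first vowel.
So pondinetm → poibndinetm.

poibndinetm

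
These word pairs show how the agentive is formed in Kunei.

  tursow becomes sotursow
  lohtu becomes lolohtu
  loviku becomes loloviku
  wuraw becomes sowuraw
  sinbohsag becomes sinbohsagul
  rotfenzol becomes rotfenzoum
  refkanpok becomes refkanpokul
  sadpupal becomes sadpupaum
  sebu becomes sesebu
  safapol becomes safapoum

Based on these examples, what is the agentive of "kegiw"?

sadpupal and wuraw both have last vowel 'a' yet inflect differently (sadpupaum, sowuraw), so the last vowel is not what conditions the rule; the final letter is.
"kegiw" ends in -w. The stems ending in -w (wuraw → sowuraw, tursow → sotursow) add the prefix so-.
So kegiw → sokegiw.

sokegiw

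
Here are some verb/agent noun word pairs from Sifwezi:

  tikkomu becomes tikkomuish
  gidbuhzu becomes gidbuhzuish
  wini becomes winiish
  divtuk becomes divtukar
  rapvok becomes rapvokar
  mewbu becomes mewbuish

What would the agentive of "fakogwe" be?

divtuk and gidbuhzu both have last vowel 'u' yet inflect differently (divtukar, gidbuhzuish), so the last vowel is not what conditions the rule; whether the stem ends in a vowel or a consonant is.
"fakogwe" ends in a vowel. The stems ending in a vowel (gidbuhzu → gidbuhzuish, wini → winiish, tikkomu → tikkomuish) add -ish.
The other pattern: stems ending in a consonant add -ar.
So fakogwe → fakogweish.

fakogweish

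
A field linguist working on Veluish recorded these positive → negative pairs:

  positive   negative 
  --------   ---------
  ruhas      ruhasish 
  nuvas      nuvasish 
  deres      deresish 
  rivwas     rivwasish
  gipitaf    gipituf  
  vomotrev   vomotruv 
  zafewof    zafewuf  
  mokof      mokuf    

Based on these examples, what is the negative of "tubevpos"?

tubevposish

"tubevpos" ends in -s. The stems ending in -s (ruhas → ruhasish, nuvas → nuvasish, deres → deresish) add -ish.
The other pattern: stems ending in -f or -v change the last vowel to 'u'.
So tubevpos → tubevposish.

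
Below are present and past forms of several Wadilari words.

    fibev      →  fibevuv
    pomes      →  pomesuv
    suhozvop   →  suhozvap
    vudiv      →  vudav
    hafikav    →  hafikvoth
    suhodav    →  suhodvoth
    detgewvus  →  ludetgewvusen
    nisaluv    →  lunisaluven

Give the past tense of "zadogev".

zadogevuv

fibev and vudiv both end in -v yet inflect differently (fibevuv, vudav), so the final letter is not what conditions the rule; the last vowel is.
"zadogev" has last vowel 'e'. The stems whose last vowel is 'e' (fibev → fibevuv, pomes → pomesuv) add -uv.
The other patterns: stems whose last vowel is 'i' or 'o' change the last vowel to 'a'; stems whose last vowel is 'a' delete the last vowel and add -oth; stems whose last vowel is 'u' add lu- … -en around the stem.
So zadogev → zadogevuv.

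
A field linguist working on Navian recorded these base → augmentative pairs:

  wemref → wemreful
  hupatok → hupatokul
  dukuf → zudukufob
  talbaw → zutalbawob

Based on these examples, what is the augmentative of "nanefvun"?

zunanefvunob

"nanefvun" has last vowel 'u'. The one such stem in the data (dukuf → zudukufob) adds zu- … -ob around the stem, so the same rule applies.
The other pattern: stems whose last vowel is 'e' or 'o' add -ul.
So nanefvun → zunanefvunob.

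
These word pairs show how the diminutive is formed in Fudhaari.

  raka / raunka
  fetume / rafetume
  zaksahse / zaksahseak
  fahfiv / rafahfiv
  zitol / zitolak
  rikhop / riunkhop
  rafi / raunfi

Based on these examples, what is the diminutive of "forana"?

raforana

fetume and zaksahse both end in -e yet inflect differently (rafetume, zaksahseak), so the final letter is not what conditions the rule; the first letter is.
"forana" begins with f-. The stems beginning with f- (fetume → rafetume, fahfiv → rafahfiv) add the prefix ra-.
The other patterns: stems beginning with r- insert -un- after the first vowel; stems beginning with z- add -ak.
So forana → raforana.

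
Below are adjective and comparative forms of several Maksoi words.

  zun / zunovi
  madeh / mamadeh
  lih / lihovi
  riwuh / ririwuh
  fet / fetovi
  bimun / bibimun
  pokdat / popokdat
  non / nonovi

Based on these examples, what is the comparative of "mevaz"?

"mevaz" has 2 vowels. The stems with 2 vowels (riwuh → ririwuh, bimun → bibimun, pokdat → popokdat) repeat the first consonant+vowel as a prefix.
The other pattern: stems with 1 vowel add -ovi.
So mevaz → memevaz.

memevaz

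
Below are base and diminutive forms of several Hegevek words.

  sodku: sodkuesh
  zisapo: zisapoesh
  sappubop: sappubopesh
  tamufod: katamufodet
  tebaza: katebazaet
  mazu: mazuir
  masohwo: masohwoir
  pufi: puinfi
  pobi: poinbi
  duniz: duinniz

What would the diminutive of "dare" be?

"dare" begins with d-. The one such stem in the data (duniz → duinniz) inserts -in- after the first vowel (as do pufi, pobi), so the same rule applies.
So dare → dainre.

dainre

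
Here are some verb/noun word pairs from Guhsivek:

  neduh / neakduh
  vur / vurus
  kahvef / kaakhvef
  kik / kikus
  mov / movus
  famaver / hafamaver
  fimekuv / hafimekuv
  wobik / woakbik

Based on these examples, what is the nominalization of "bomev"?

kik and wobik both end in -k yet inflect differently (kikus, woakbik), so the final letter is not what conditions the rule; the number of vowels is.
"bomev" has 2 vowels. The stems with 2 vowels (kahvef → kaakhvef, wobik → woakbik, neduh → neakduh) insert -ak- after the first vowel.
The other patterns: stems with 1 vowel add -us; stems with 3 vowels add the prefix ha-.
So bomev → boakmev.

boakmev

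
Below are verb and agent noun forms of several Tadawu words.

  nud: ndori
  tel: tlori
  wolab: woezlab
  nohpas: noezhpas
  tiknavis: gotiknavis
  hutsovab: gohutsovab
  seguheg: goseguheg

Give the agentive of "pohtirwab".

gopohtirwab

"pohtirwab" has 3 vowels. The stems with 3 vowels (tiknavis → gotiknavis, hutsovab → gohutsovab, seguheg → goseguheg) add the prefix go-.
So pohtirwab → gopohtirwab.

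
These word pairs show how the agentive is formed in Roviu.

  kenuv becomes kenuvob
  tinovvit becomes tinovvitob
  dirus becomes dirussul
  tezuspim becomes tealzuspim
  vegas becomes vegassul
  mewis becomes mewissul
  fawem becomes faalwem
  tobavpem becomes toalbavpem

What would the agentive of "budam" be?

bualdam

tezuspim and mewis both have last vowel 'i' yet inflect differently (tealzuspim, mewissul), so the last vowel is not what conditions the rule; the final letter is.
"budam" ends in -m. The stems ending in -m (fawem → faalwem, tobavpem → toalbavpem, tezuspim → tealzuspim) insert -al- after the first vowel.
So budam → bualdam.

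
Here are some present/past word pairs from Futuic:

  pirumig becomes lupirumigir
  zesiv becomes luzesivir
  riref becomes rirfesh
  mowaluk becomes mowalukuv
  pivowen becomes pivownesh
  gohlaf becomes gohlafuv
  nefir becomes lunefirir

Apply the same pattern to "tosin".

lutosinir

riref and gohlaf both end in -f yet inflect differently (rirfesh, gohlafuv), so the final letter is not what conditions the rule; the last vowel is.
"tosin" has last vowel 'i'. The stems whose last vowel is 'i' (zesiv → luzesivir, nefir → lunefirir, pirumig → lupirumigir) add lu- … -ir around the stem.
The other patterns: stems whose last vowel is 'e' delete the last vowel and add -esh; stems whose last vowel is 'a' or 'u' add -uv.
So tosin → lutosinir.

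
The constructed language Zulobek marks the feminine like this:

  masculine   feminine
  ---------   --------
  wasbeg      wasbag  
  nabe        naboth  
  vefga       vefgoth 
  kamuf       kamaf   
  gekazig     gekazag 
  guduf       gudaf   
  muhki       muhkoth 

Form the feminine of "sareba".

"sareba" ends in a vowel. The stems ending in a vowel (vefga → vefgoth, muhki → muhkoth, nabe → naboth) drop the final letter and add -oth.
So sareba → sareboth.

sareboth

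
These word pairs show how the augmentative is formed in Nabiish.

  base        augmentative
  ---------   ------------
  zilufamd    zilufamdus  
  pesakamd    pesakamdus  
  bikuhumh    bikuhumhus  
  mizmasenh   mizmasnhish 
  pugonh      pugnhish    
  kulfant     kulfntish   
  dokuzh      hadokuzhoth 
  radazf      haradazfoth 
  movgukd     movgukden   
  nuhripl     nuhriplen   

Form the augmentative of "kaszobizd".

hakaszobizdoth

bikuhumh and mizmasenh both end in -h yet inflect differently (bikuhumhus, mizmasnhish), so the final letter is not what conditions the rule; the second-to-last letter is.
"kaszobizd" has second-to-last letter 'z'. The stems whose second-to-last letter is 'z' (dokuzh → hadokuzhoth, radazf → haradazfoth) add ha- … -oth around the stem.
So kaszobizd → hakaszobizdoth.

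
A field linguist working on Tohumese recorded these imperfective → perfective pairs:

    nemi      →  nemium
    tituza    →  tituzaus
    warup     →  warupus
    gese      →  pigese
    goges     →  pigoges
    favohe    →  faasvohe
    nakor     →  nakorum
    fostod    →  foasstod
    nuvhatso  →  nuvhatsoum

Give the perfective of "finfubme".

gese and favohe both end in -e yet inflect differently (pigese, faasvohe), so the final letter is not what conditions the rule; the first letter is.
"finfubme" begins with f-. The stems beginning with f- (fostod → foasstod, favohe → faasvohe) insert -as- after the first vowel.
The other patterns: stems beginning with g- add the prefix pi-; stems beginning with n- add -um; stems beginning with t- or w- add -us.
So finfubme → fiasnfubme.

fiasnfubme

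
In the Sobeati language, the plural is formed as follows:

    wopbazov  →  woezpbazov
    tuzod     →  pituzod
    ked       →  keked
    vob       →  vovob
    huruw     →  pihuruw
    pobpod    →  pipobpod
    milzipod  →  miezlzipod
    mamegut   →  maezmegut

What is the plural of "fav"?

"fav" has 1 vowel. The stems with 1 vowel (vob → vovob, ked → keked) repeat the first consonant+vowel as a prefix.
The other patterns: stems with 2 vowels add the prefix pi-; stems with 3 vowels insert -ez- after the first vowel.
So fav → fafav.

fafav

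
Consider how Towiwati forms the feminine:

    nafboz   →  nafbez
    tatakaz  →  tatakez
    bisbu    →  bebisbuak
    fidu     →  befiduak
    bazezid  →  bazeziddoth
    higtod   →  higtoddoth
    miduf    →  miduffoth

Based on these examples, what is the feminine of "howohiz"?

nafboz and higtod both have last vowel 'o' yet inflect differently (nafbez, higtoddoth), so the last vowel is not what conditions the rule; the final letter is.
"howohiz" ends in -z. The stems ending in -z (nafboz → nafbez, tatakaz → tatakez) change the last vowel to 'e'.
The other patterns: stems ending in -u add be- … -ak around the stem; stems ending in -d or -f double the final consonant and add -oth.
So howohiz → howohez.

howohez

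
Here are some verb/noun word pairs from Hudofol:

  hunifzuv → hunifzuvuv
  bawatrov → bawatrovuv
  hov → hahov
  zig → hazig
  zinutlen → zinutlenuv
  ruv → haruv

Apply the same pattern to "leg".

haleg

hov and bawatrov both end in -v yet inflect differently (hahov, bawatrovuv), so the final letter is not what conditions the rule; the number of vowels is.
"leg" has 1 vowel. The stems with 1 vowel (hov → hahov, ruv → haruv, zig → hazig) add the prefix ha-.
The other pattern: stems with 3 vowels add -uv.
So leg → haleg.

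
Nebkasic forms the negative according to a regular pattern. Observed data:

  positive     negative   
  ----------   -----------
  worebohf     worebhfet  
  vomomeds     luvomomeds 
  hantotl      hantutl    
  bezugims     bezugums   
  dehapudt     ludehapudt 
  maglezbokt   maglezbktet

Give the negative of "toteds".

maglezbokt and dehapudt both end in -t yet inflect differently (maglezbktet, ludehapudt), so the final letter is not what conditions the rule; the second-to-last letter is.
"toteds" has second-to-last letter 'd'. The stems whose second-to-last letter is 'd' (vomomeds → luvomomeds, dehapudt → ludehapudt) add the prefix lu-.
So toteds → lutoteds.

lutoteds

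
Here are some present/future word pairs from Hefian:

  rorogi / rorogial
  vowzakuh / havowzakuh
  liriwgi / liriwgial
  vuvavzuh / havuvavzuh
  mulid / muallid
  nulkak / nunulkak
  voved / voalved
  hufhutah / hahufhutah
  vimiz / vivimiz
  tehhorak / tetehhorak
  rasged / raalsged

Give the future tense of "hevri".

mulid and liriwgi both have last vowel 'i' yet inflect differently (muallid, liriwgial), so the last vowel is not what conditions the rule; the final letter is.
"hevri" ends in -i. The stems ending in -i (liriwgi → liriwgial, rorogi → rorogial) add -al.
The other patterns: stems ending in -d insert -al- after the first vowel; stems ending in -h add the prefix ha-; stems ending in -k or -z repeat the first consonant+vowel as a prefix.
So hevri → hevrial.

hevrial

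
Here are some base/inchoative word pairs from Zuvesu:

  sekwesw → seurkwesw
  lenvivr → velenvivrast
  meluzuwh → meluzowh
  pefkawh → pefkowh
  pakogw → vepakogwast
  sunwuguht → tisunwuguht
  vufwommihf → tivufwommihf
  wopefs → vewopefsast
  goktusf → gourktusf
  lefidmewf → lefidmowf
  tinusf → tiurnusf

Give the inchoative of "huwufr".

vehuwufrast

"huwufr" has second-to-last letter 'f'. The one such stem in the data (wopefs → vewopefsast) adds ve- … -ast around the stem, so the same rule applies.
So huwufr → vehuwufrast.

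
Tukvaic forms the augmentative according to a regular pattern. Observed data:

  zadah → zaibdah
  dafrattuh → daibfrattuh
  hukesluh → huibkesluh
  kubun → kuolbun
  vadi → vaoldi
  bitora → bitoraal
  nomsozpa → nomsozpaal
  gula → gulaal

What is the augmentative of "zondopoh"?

zoibndopoh

"zondopoh" ends in -h. The stems ending in -h (zadah → zaibdah, dafrattuh → daibfrattuh, hukesluh → huibkesluh) insert -ib- after the first vowel.
So zondopoh → zoibndopoh.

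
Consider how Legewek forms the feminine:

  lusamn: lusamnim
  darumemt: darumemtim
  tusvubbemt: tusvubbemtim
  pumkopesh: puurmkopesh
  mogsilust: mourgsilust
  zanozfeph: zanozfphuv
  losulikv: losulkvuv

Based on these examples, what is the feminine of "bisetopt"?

bisetptuv

"bisetopt" has second-to-last letter 'p'. The one such stem in the data (zanozfeph → zanozfphuv) deletes the last vowel and adds -uv (as does losulikv), so the same rule applies.
So bisetopt → bisetptuv.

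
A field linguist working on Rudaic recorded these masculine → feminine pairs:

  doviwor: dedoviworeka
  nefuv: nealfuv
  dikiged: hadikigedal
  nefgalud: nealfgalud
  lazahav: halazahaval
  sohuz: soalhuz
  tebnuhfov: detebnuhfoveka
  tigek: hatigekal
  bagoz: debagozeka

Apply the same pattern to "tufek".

bagoz and sohuz both end in -z yet inflect differently (debagozeka, soalhuz), so the final letter is not what conditions the rule; the last vowel is.
"tufek" has last vowel 'e'. The stems whose last vowel is 'e' (dikiged → hadikigedal, tigek → hatigekal) add ha- … -al around the stem.
The other patterns: stems whose last vowel is 'o' add de- … -eka around the stem; stems whose last vowel is 'u' insert -al- after the first vowel.
So tufek → hatufekal.

hatufekal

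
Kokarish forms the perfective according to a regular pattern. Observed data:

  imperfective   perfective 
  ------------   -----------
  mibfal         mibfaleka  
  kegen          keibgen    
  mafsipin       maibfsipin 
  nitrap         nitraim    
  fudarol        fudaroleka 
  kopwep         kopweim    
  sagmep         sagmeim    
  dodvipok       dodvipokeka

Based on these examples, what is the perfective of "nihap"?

kegen and kopwep both have last vowel 'e' yet inflect differently (keibgen, kopweim), so the last vowel is not what conditions the rule; the final letter is.
"nihap" ends in -p. The stems ending in -p (kopwep → kopweim, sagmep → sagmeim, nitrap → nitraim) drop the final letter and add -im.
The other patterns: stems ending in -n insert -ib- after the first vowel; stems ending in -k or -l add -eka.
So nihap → nihaim.

nihaim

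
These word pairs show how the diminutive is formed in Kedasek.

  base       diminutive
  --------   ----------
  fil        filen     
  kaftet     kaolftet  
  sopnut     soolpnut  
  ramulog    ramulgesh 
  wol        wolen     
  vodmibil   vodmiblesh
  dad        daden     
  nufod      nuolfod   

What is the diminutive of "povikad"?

dad and nufod both end in -d yet inflect differently (daden, nuolfod), so the final letter is not what conditions the rule; the number of vowels is.
"povikad" has 3 vowels. The stems with 3 vowels (ramulog → ramulgesh, vodmibil → vodmiblesh) delete the last vowel and add -esh.
So povikad → povikdesh.

povikdesh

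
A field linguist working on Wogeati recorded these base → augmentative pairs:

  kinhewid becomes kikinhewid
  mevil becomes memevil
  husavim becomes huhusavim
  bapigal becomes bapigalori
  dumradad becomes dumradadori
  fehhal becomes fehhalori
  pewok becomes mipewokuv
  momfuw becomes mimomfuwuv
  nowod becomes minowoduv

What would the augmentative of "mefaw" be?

mevil and bapigal both end in -l yet inflect differently (memevil, bapigalori), so the final letter is not what conditions the rule; the last vowel is.
"mefaw" has last vowel 'a'. The stems whose last vowel is 'a' (bapigal → bapigalori, dumradad → dumradadori, fehhal → fehhalori) add -ori.
The other patterns: stems whose last vowel is 'i' repeat the first consonant+vowel as a prefix; stems whose last vowel is 'o' or 'u' add mi- … -uv around the stem.
So mefaw → mefawori.

mefawori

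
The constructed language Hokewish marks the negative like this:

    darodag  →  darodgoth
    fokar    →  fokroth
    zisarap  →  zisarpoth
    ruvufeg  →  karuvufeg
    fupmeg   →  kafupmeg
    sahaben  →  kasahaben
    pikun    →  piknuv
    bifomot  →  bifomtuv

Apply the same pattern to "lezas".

lezsoth

darodag and ruvufeg both end in -g yet inflect differently (darodgoth, karuvufeg), so the final letter is not what conditions the rule; the last vowel is.
"lezas" has last vowel 'a'. The stems whose last vowel is 'a' (darodag → darodgoth, fokar → fokroth, zisarap → zisarpoth) delete the last vowel and add -oth.
The other patterns: stems whose last vowel is 'e' add the prefix ka-; stems whose last vowel is 'o' or 'u' delete the last vowel and add -uv.
So lezas → lezsoth.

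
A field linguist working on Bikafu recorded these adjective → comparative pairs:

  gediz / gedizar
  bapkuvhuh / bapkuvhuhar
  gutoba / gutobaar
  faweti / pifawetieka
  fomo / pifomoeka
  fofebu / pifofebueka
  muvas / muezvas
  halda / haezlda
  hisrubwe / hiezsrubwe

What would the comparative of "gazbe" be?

gutoba and halda both end in -a yet inflect differently (gutobaar, haezlda), so the final letter is not what conditions the rule; the first letter is.
"gazbe" begins with g-. The stems beginning with g- (gediz → gedizar, gutoba → gutobaar) add -ar.
So gazbe → gazbear.

gazbear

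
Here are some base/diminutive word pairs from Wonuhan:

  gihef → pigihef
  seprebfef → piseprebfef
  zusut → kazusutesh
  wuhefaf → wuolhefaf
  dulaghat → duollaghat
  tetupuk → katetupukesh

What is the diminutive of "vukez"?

pivukez

wuhefaf and gihef both end in -f yet inflect differently (wuolhefaf, pigihef), so the final letter is not what conditions the rule; the last vowel is.
"vukez" has last vowel 'e'. The stems whose last vowel is 'e' (gihef → pigihef, seprebfef → piseprebfef) add the prefix pi-.
So vukez → pivukez.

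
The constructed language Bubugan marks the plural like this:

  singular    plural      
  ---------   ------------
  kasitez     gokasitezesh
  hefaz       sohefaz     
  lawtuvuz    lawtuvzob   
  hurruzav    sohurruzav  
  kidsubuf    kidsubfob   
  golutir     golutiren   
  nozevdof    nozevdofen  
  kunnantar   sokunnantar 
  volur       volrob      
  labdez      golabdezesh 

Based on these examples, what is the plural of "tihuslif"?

tihuslifen

kunnantar and volur both end in -r yet inflect differently (sokunnantar, volrob), so the final letter is not what conditions the rule; the last vowel is.
"tihuslif" has last vowel 'i'. The one such stem in the data (golutir → golutiren) adds -en, so the same rule applies.
The other patterns: stems whose last vowel is 'a' add the prefix so-; stems whose last vowel is 'u' delete the last vowel and add -ob; stems whose last vowel is 'e' add go- … -esh around the stem.
So tihuslif → tihuslifen.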